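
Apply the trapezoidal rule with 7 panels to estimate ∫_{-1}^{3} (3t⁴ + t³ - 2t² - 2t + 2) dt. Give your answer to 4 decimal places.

h = (3 − (-1))/7 = 0.571429.
Nodes t₀,…,t₇ = -1, -0.428571, 0.142857, 0.714286, 1.285714, 1.857143, 2.428571, 3.
f(t) = 3t⁴ + t³ - 2t² - 2t + 2: f₀=4, f₁=2.512287, f₂=1.677634, f₃=0.696377, f₄=6.445648, f₅=33.479384, f₆=104.028322, f₇=248.
(h/2)·[f₀ + 2f₁ + 2f₂ + 2f₃ + 2f₄ + 2f₅ + 2f₆ + f₇] = 0.285714·(549.679300) = 157.0512.

157.0512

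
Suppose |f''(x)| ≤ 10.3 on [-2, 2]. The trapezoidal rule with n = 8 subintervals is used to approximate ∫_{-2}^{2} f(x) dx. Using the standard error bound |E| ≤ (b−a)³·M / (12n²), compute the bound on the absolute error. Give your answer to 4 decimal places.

|E| ≤ (4)³·10.3 / (12·8²) = 659.2/768 = 0.8583.

0.8583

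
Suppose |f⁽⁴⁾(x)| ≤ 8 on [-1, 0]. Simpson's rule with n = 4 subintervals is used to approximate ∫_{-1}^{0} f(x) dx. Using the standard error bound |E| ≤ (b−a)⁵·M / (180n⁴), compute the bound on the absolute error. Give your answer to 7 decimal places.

|E| ≤ (1)⁵·8 / (180·4⁴) = 8/46080 = 0.0001736.

0.0001736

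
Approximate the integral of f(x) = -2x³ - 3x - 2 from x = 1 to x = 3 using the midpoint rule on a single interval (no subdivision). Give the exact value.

M = (b−a)·f(2) = 2·(-24) = -48.

-48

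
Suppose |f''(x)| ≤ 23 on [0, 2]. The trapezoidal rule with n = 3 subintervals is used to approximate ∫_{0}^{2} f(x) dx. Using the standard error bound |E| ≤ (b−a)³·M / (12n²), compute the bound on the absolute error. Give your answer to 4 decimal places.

1.7037

|E| ≤ (2)³·23 / (12·3²) = 184/108 = 1.7037.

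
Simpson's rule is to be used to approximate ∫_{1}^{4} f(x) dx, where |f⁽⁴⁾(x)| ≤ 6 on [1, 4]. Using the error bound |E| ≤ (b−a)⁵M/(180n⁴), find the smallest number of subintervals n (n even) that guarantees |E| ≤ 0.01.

6

Need 1458/(180n⁴) ≤ 0.01.
n⁴ ≥ 1458/(180·0.01) = 810 ⇒ n ≥ 5.3348, so the smallest even n is 6. (n must be even for Simpson's rule.)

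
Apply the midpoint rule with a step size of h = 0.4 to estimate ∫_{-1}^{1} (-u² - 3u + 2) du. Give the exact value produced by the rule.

h = (1 − (-1))/5 = 0.4.
Midpoints m₁,…,m₅ = -0.8, -0.4, 0, 0.4, 0.8.
f(m₁)=3.76, f(m₂)=3.04, f(m₃)=2, f(m₄)=0.64, f(m₅)=-1.04.
h·[f(m₁) + f(m₂) + f(m₃) + f(m₄) + f(m₅)] = 0.4·(8.4) = 3.36.

3.36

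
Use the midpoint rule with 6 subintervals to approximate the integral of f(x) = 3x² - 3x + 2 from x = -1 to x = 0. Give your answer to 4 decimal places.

4.4931

h = (0 − (-1))/6 = 0.166667.
Midpoints m₁,…,m₆ = -0.916667, -0.75, -0.583333, -0.416667, -0.25, -0.083333.
f(m₁)=7.270833, f(m₂)=5.9375, f(m₃)=4.770833, f(m₄)=3.770833, f(m₅)=2.9375, f(m₆)=2.270833.
h·[f(m₁) + f(m₂) + f(m₃) + f(m₄) + f(m₅) + f(m₆)] = 0.166667·(26.958333) = 4.4931.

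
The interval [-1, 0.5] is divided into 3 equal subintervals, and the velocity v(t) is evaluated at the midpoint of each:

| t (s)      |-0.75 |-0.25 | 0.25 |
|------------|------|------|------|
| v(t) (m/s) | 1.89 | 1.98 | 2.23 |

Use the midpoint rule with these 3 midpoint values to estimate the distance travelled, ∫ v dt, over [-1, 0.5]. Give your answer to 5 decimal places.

3.05000

h = 0.5, n = 3.
h·[y(m₁) + y(m₂) + y(m₃)] = 0.5·(6.10) = 3.05000.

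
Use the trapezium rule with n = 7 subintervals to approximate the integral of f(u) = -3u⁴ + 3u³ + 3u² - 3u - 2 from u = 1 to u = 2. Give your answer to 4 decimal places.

-6.9367

h = (2 − 1)/7 = 0.142857.
Nodes u₀,…,u₇ = 1, 1.142857, 1.285714, 1.428571, 1.571429, 1.714286, 1.857143, 2.
f(u) = -3u⁴ + 3u³ + 3u² - 3u - 2: f₀=-2, f₁=-2.149938, f₂=-2.719700, f₃=-3.911703, f₄=-5.958351, f₅=-9.122032, f₆=-13.695127, f₇=-20.
(h/2)·[f₀ + 2f₁ + 2f₂ + 2f₃ + 2f₄ + 2f₅ + 2f₆ + f₇] = 0.071429·(-97.113703) = -6.9367.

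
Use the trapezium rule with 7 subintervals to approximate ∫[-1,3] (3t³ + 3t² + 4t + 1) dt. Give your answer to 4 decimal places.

110.6122

h = (3 − (-1))/7 = 0.571429.
Nodes t₀,…,t₇ = -1, -0.428571, 0.142857, 0.714286, 1.285714, 1.857143, 2.428571, 3.
f(t) = 3t³ + 3t² + 4t + 1: f₀=-3, f₁=-0.399417, f₂=1.641399, f₃=6.481050, f₄=17.478134, f₅=37.991254, f₆=71.379009, f₇=121.
(h/2)·[f₀ + 2f₁ + 2f₂ + 2f₃ + 2f₄ + 2f₅ + 2f₆ + f₇] = 0.285714·(387.142857) = 110.6122.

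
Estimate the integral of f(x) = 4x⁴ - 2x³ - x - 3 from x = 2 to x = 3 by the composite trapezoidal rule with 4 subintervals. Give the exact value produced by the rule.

h = (3 − 2)/4 = 0.25.
Nodes x₀,…,x₄ = 2, 2.25, 2.5, 2.75, 3.
f(x) = 4x⁴ - 2x³ - x - 3: f₀=43, f₁=74.484375, f₂=119.5, f₃=181.421875, f₄=264.
(h/2)·[f₀ + 2f₁ + 2f₂ + 2f₃ + f₄] = 0.125·(1057.8125) = 132.2265625.

132.2265625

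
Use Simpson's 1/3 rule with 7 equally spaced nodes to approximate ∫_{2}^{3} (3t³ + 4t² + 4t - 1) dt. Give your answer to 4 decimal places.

h = (3 − 2)/6 = 0.166667.
Nodes t₀,…,t₆ = 2, 2.166667, 2.333333, 2.5, 2.666667, 2.833333, 3.
f(t) = 3t³ + 4t² + 4t - 1: f₀=47, f₁=56.958333, f₂=68.222222, f₃=80.875, f₄=95, f₅=110.680556, f₆=128.
(h/3)·[f₀ + 4f₁ + 2f₂ + 4f₃ + 2f₄ + 4f₅ + f₆] = 0.055556·(1495.5) = 83.0833.

83.0833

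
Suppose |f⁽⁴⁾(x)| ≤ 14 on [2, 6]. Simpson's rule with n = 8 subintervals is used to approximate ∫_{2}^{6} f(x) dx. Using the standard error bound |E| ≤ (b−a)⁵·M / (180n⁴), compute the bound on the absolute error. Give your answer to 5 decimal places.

|E| ≤ (4)⁵·14 / (180·8⁴) = 14336/737280 = 0.01944.

0.01944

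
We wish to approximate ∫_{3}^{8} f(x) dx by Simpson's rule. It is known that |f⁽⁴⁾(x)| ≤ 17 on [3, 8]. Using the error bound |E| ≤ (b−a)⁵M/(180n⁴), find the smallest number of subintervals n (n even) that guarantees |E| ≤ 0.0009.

Need 53125/(180n⁴) ≤ 0.0009.
n⁴ ≥ 53125/(180·0.0009) = 327932 ⇒ n ≥ 23.9302, so the smallest even n is 24. (n must be even for Simpson's rule.)

24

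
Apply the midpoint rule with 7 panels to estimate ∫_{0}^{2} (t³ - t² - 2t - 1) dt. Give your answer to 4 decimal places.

h = (2 − 0)/7 = 0.285714.
Midpoints m₁,…,m₇ = 0.142857, 0.428571, 0.714286, 1, 1.285714, 1.571429, 1.857143.
f(m₁)=-1.303207, f(m₂)=-1.962099, f(m₃)=-2.574344, f(m₄)=-3, f(m₅)=-3.099125, f(m₆)=-2.731778, f(m₇)=-1.758017.
h·[f(m₁) + f(m₂) + f(m₃) + f(m₄) + f(m₅) + f(m₆) + f(m₇)] = 0.285714·(-16.428571) = -4.6939.

-4.6939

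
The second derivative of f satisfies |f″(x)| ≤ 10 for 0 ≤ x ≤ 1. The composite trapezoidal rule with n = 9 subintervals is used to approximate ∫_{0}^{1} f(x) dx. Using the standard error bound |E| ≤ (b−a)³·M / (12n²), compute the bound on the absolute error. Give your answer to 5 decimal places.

|E| ≤ (1)³·10 / (12·9²) = 10/972 = 0.01029.

0.01029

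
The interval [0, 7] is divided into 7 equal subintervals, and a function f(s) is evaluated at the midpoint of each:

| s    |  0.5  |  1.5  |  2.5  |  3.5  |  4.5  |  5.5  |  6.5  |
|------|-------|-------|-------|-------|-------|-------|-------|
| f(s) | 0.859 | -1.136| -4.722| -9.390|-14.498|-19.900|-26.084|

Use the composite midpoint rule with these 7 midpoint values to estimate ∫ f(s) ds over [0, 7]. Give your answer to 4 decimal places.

-74.8710

h = 1, n = 7.
h·[y(m₁) + y(m₂) + y(m₃) + y(m₄) + y(m₅) + y(m₆) + y(m₇)] = 1·(-74.871) = -74.8710.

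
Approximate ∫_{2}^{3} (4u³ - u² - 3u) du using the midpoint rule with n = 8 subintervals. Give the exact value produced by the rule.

51.12890625

h = (3 − 2)/8 = 0.125.
Midpoints m₁,…,m₈ = 2.0625, 2.1875, 2.3125, 2.4375, 2.5625, 2.6875, 2.8125, 2.9375.
f(m₁)=24.6533203125, f(m₂)=30.5224609375, f(m₃)=37.1806640625, f(m₄)=44.6748046875, f(m₅)=53.0517578125, f(m₆)=62.3583984375, f(m₇)=72.6416015625, f(m₈)=83.9482421875.
h·[f(m₁) + f(m₂) + f(m₃) + f(m₄) + f(m₅) + f(m₆) + f(m₇) + f(m₈)] = 0.125·(409.03125) = 51.12890625.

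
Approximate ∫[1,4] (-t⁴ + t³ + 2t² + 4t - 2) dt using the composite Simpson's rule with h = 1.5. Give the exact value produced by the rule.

h = (4 − 1)/2 = 1.5.
Nodes t₀,…,t₂ = 1, 2.5, 4.
f(t) = -t⁴ + t³ + 2t² + 4t - 2: f₀=4, f₁=-2.9375, f₂=-146.
(h/3)·[f₀ + 4f₁ + f₂] = 0.5·(-153.75) = -76.875.

-76.875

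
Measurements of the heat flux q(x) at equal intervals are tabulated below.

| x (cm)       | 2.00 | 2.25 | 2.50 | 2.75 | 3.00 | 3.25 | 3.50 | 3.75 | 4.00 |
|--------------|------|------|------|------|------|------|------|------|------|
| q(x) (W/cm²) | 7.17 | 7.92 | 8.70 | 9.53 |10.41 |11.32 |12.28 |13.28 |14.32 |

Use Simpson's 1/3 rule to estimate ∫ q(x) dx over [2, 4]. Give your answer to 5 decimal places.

h = 0.25, n = 8.
(h/3)·[y₀ + 4y₁ + 2y₂ + 4y₃ + 2y₄ + 4y₅ + 2y₆ + 4y₇ + y₈] = 0.083333·(252.47) = 21.03917.

21.03917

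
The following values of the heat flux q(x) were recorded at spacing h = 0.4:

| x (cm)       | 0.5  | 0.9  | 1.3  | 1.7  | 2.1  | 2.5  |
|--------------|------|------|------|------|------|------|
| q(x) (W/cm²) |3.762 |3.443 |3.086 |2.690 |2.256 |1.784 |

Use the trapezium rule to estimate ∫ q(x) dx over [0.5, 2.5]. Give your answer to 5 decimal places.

5.69920

h = 0.4, n = 5.
(h/2)·[y₀ + 2y₁ + 2y₂ + 2y₃ + 2y₄ + y₅] = 0.2·(28.496) = 5.69920.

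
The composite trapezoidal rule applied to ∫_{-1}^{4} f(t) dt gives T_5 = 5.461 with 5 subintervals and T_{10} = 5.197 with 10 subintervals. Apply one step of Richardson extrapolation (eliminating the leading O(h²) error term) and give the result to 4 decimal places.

R = (4·T_{10} − T_5) / 3 = (4·5.197 − 5.461)/3 = (15.327)/3 = 5.1090.

5.1090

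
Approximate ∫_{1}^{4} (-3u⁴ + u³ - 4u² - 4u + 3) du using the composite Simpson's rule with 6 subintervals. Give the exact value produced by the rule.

-655.125

h = (4 − 1)/6 = 0.5.
Nodes u₀,…,u₆ = 1, 1.5, 2, 2.5, 3, 3.5, 4.
f(u) = -3u⁴ + u³ - 4u² - 4u + 3: f₀=-7, f₁=-23.8125, f₂=-61, f₃=-133.5625, f₄=-261, f₅=-467.3125, f₆=-781.
(h/3)·[f₀ + 4f₁ + 2f₂ + 4f₃ + 2f₄ + 4f₅ + f₆] = 0.166667·(-3930.75) = -655.125.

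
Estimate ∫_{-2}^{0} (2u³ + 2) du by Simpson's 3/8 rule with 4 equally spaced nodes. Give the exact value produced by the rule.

h = (0 − (-2))/3 = 0.666667.
Nodes u₀,…,u₃ = -2, -1.333333, -0.666667, 0.
f(u) = 2u³ + 2: f₀=-14, f₁=-2.740741, f₂=1.407407, f₃=2.
(3h/8)·[f₀ + 3f₁ + 3f₂ + f₃] = 0.25·(-16) = -4.

-4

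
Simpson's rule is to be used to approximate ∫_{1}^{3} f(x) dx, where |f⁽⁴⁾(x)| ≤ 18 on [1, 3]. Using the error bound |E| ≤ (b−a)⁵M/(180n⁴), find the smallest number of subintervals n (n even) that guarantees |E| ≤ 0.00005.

Need 576/(180n⁴) ≤ 0.00005.
n⁴ ≥ 576/(180·0.00005) = 64000 ⇒ n ≥ 15.9054, so the smallest even n is 16. (n must be even for Simpson's rule.)

16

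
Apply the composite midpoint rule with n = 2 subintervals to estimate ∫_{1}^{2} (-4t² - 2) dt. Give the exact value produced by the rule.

-11.25

h = (2 − 1)/2 = 0.5.
Midpoints m₁,…,m₂ = 1.25, 1.75.
f(m₁)=-8.25, f(m₂)=-14.25.
h·[f(m₁) + f(m₂)] = 0.5·(-22.5) = -11.25.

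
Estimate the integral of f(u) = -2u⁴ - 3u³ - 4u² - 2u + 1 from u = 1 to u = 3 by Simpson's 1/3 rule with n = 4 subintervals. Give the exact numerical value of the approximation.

-197.5

h = (3 − 1)/4 = 0.5.
Nodes u₀,…,u₄ = 1, 1.5, 2, 2.5, 3.
f(u) = -2u⁴ - 3u³ - 4u² - 2u + 1: f₀=-10, f₁=-31.25, f₂=-75, f₃=-154, f₄=-284.
(h/3)·[f₀ + 4f₁ + 2f₂ + 4f₃ + f₄] = 0.166667·(-1185) = -197.5.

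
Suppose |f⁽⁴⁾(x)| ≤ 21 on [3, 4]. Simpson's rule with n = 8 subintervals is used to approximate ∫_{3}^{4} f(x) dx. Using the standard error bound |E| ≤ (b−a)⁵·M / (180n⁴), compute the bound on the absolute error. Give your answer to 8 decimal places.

0.00002848

|E| ≤ (1)⁵·21 / (180·8⁴) = 21/737280 = 0.00002848.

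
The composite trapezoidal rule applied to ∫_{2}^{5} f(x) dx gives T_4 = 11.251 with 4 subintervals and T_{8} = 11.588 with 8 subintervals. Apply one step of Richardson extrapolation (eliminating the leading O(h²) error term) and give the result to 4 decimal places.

11.7003

R = (4·T_{8} − T_4) / 3 = (4·11.588 − 11.251)/3 = (35.101)/3 = 11.7003.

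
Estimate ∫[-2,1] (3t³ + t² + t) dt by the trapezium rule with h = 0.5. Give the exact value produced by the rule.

-10.1875

h = (1 − (-2))/6 = 0.5.
Nodes t₀,…,t₆ = -2, -1.5, -1, -0.5, 0, 0.5, 1.
f(t) = 3t³ + t² + t: f₀=-22, f₁=-9.375, f₂=-3, f₃=-0.625, f₄=0, f₅=1.125, f₆=5.
(h/2)·[f₀ + 2f₁ + 2f₂ + 2f₃ + 2f₄ + 2f₅ + f₆] = 0.25·(-40.75) = -10.1875.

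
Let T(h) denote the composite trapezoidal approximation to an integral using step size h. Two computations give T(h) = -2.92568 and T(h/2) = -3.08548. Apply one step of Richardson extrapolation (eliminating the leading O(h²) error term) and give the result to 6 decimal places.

R = (4·T(h/2) − T(h)) / 3 = (4·(-3.08548) − (-2.92568))/3 = (-9.41624)/3 = -3.138747.

-3.138747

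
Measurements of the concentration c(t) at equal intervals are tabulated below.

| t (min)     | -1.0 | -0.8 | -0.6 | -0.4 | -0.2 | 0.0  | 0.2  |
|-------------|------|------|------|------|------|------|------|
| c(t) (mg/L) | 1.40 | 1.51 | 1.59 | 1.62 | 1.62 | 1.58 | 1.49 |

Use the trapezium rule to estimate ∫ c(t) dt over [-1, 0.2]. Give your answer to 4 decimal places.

1.8730

h = 0.2, n = 6.
(h/2)·[y₀ + 2y₁ + 2y₂ + 2y₃ + 2y₄ + 2y₅ + y₆] = 0.1·(18.73) = 1.8730.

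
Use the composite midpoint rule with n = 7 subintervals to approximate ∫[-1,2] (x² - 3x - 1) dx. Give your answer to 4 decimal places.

h = (2 − (-1))/7 = 0.428571.
Midpoints m₁,…,m₇ = -0.785714, -0.357143, 0.071429, 0.5, 0.928571, 1.357143, 1.785714.
f(m₁)=1.974490, f(m₂)=0.198980, f(m₃)=-1.209184, f(m₄)=-2.25, f(m₅)=-2.923469, f(m₆)=-3.229592, f(m₇)=-3.168367.
h·[f(m₁) + f(m₂) + f(m₃) + f(m₄) + f(m₅) + f(m₆) + f(m₇)] = 0.428571·(-10.607143) = -4.5459.

-4.5459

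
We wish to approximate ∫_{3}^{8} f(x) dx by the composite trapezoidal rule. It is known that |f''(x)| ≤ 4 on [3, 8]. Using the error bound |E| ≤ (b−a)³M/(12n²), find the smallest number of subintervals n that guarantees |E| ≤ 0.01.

65

Need 500/(12n²) ≤ 0.01.
n² ≥ 500/(12·0.01) = 4166.67 ⇒ n ≥ 64.5497, so the smallest n is 65.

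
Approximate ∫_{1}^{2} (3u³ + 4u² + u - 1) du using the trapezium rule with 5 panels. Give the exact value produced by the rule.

21.2

h = (2 − 1)/5 = 0.2.
Nodes u₀,…,u₅ = 1, 1.2, 1.4, 1.6, 1.8, 2.
f(u) = 3u³ + 4u² + u - 1: f₀=7, f₁=11.144, f₂=16.472, f₃=23.128, f₄=31.256, f₅=41.
(h/2)·[f₀ + 2f₁ + 2f₂ + 2f₃ + 2f₄ + f₅] = 0.1·(212) = 21.2.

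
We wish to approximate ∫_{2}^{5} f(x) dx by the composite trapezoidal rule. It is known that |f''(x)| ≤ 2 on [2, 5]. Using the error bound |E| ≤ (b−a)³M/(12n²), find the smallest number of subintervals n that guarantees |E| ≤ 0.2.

5

Need 54/(12n²) ≤ 0.2.
n² ≥ 54/(12·0.2) = 22.5 ⇒ n ≥ 4.7434, so the smallest n is 5.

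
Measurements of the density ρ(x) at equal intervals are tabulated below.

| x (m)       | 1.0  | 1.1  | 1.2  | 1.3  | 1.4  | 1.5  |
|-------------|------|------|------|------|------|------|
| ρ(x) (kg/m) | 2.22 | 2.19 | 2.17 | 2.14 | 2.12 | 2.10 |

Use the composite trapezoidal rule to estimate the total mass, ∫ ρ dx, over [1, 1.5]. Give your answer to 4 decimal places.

1.0780

h = 0.1, n = 5.
(h/2)·[y₀ + 2y₁ + 2y₂ + 2y₃ + 2y₄ + y₅] = 0.05·(21.56) = 1.0780.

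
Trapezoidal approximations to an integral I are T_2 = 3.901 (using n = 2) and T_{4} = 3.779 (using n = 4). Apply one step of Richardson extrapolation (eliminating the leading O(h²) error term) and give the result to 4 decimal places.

R = (4·T_{4} − T_2) / 3 = (4·3.779 − 3.901)/3 = (11.215)/3 = 3.7383.

3.7383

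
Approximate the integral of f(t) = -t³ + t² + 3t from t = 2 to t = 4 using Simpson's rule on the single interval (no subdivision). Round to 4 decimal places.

S = (b−a)/6 · [f(2) + 4f(3) + f(4)] = 0.333333·[2 + 4·(-9) + (-36)] = -23.3333.

-23.3333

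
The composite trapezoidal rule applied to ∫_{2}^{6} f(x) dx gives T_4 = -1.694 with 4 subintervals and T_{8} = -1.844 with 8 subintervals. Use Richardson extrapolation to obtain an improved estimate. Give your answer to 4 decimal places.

R = (4·T_{8} − T_4) / 3 = (4·(-1.844) − (-1.694))/3 = (-5.682)/3 = -1.8940.

-1.8940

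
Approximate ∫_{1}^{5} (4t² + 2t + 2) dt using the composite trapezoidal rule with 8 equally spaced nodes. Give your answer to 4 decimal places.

198.2041

h = (5 − 1)/7 = 0.571429.
Nodes t₀,…,t₇ = 1, 1.571429, 2.142857, 2.714286, 3.285714, 3.857143, 4.428571, 5.
f(t) = 4t² + 2t + 2: f₀=8, f₁=15.020408, f₂=24.653061, f₃=36.897959, f₄=51.755102, f₅=69.224490, f₆=89.306122, f₇=112.
(h/2)·[f₀ + 2f₁ + 2f₂ + 2f₃ + 2f₄ + 2f₅ + 2f₆ + f₇] = 0.285714·(693.714286) = 198.2041.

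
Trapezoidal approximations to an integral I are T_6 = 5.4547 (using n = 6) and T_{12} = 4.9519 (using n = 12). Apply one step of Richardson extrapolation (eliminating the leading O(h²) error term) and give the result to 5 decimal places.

R = (4·T_{12} − T_6) / 3 = (4·4.9519 − 5.4547)/3 = (14.3529)/3 = 4.78430.

4.78430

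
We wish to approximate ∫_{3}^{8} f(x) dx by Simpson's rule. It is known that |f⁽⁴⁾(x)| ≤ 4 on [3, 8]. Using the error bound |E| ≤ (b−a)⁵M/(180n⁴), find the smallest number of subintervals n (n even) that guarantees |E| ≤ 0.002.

14

Need 12500/(180n⁴) ≤ 0.002.
n⁴ ≥ 12500/(180·0.002) = 34722.2 ⇒ n ≥ 13.6506, so the smallest even n is 14. (n must be even for Simpson's rule.)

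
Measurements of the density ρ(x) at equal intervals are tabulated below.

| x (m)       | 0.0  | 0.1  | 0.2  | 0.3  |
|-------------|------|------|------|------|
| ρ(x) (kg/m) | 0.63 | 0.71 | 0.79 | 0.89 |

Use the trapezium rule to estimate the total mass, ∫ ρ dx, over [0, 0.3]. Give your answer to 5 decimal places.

0.22600

h = 0.1, n = 3.
(h/2)·[y₀ + 2y₁ + 2y₂ + y₃] = 0.05·(4.52) = 0.22600.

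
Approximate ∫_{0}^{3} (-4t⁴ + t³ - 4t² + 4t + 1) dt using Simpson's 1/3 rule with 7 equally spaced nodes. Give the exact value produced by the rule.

h = (3 − 0)/6 = 0.5.
Nodes t₀,…,t₆ = 0, 0.5, 1, 1.5, 2, 2.5, 3.
f(t) = -4t⁴ + t³ - 4t² + 4t + 1: f₀=1, f₁=1.875, f₂=-2, f₃=-18.875, f₄=-63, f₅=-154.625, f₆=-320.
(h/3)·[f₀ + 4f₁ + 2f₂ + 4f₃ + 2f₄ + 4f₅ + f₆] = 0.166667·(-1135.5) = -189.25.

-189.25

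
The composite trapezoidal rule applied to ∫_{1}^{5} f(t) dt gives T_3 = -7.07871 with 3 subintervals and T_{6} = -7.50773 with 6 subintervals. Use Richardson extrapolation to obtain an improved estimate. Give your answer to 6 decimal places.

-7.650737

R = (4·T_{6} − T_3) / 3 = (4·(-7.50773) − (-7.07871))/3 = (-22.95221)/3 = -7.650737.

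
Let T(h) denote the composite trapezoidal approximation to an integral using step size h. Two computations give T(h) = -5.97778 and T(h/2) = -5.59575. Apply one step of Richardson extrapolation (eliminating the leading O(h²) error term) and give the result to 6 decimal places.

-5.468407

R = (4·T(h/2) − T(h)) / 3 = (4·(-5.59575) − (-5.97778))/3 = (-16.40522)/3 = -5.468407.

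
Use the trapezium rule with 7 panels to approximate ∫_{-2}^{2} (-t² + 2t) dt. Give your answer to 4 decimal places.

-5.5510

h = (2 − (-2))/7 = 0.571429.
Nodes t₀,…,t₇ = -2, -1.428571, -0.857143, -0.285714, 0.285714, 0.857143, 1.428571, 2.
f(t) = -t² + 2t: f₀=-8, f₁=-4.897959, f₂=-2.448980, f₃=-0.653061, f₄=0.489796, f₅=0.979592, f₆=0.816327, f₇=0.
(h/2)·[f₀ + 2f₁ + 2f₂ + 2f₃ + 2f₄ + 2f₅ + 2f₆ + f₇] = 0.285714·(-19.428571) = -5.5510.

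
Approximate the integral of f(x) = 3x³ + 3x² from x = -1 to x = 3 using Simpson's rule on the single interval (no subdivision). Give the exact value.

88

S = (b−a)/6 · [f(-1) + 4f(1) + f(3)] = 0.666667·[0 + 4·6 + 108] = 88.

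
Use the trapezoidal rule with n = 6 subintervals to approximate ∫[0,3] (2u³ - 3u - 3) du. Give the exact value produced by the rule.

19.125

h = (3 − 0)/6 = 0.5.
Nodes u₀,…,u₆ = 0, 0.5, 1, 1.5, 2, 2.5, 3.
f(u) = 2u³ - 3u - 3: f₀=-3, f₁=-4.25, f₂=-4, f₃=-0.75, f₄=7, f₅=20.75, f₆=42.
(h/2)·[f₀ + 2f₁ + 2f₂ + 2f₃ + 2f₄ + 2f₅ + f₆] = 0.25·(76.5) = 19.125.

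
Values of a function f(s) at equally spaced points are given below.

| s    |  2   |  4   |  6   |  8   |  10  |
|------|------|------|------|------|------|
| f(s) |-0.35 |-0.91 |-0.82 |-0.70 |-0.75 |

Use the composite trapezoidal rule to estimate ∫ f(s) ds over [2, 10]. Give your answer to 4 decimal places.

-5.9600

h = 2, n = 4.
(h/2)·[y₀ + 2y₁ + 2y₂ + 2y₃ + y₄] = 1·(-5.96) = -5.9600.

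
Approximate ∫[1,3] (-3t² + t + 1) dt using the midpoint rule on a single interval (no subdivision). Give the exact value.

-18

M = (b−a)·f(2) = 2·(-9) = -18.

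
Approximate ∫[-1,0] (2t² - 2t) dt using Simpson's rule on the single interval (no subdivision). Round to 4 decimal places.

1.6667

S = (b−a)/6 · [f(-1) + 4f(-0.5) + f(0)] = 0.166667·[4 + 4·1.5 + 0] = 1.6667.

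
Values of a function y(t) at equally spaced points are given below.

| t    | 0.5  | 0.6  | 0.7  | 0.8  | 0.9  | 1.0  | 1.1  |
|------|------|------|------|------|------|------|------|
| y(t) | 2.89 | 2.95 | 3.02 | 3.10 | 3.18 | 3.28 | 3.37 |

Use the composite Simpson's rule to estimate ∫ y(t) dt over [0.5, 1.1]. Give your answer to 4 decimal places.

h = 0.1, n = 6.
(h/3)·[y₀ + 4y₁ + 2y₂ + 4y₃ + 2y₄ + 4y₅ + y₆] = 0.033333·(55.98) = 1.8660.

1.8660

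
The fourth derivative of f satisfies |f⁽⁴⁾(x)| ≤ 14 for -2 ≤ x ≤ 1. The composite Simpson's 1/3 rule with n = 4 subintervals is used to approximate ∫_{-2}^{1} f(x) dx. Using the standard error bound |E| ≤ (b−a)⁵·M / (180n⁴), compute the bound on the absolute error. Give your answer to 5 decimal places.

|E| ≤ (3)⁵·14 / (180·4⁴) = 3402/46080 = 0.07383.

0.07383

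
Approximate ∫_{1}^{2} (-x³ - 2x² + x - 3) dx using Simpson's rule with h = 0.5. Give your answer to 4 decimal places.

-9.9167

h = (2 − 1)/2 = 0.5.
Nodes x₀,…,x₂ = 1, 1.5, 2.
f(x) = -x³ - 2x² + x - 3: f₀=-5, f₁=-9.375, f₂=-17.
(h/3)·[f₀ + 4f₁ + f₂] = 0.166667·(-59.5) = -9.9167.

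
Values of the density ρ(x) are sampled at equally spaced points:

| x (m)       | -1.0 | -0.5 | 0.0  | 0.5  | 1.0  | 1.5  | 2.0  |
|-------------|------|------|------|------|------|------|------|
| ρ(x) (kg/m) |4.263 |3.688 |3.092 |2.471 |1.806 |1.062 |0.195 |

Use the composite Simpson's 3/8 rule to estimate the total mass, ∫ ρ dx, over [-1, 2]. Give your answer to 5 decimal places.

h = 0.5, n = 6.
(3h/8)·[y₀ + 3y₁ + 3y₂ + 2y₃ + 3y₄ + 3y₅ + y₆] = 0.1875·(38.344) = 7.18950.

7.18950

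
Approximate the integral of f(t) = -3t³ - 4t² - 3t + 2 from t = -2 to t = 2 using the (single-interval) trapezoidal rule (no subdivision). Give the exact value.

T = (b−a)/2 · [f(-2) + f(2)] = 2·[16 + (-44)] = -56.

-56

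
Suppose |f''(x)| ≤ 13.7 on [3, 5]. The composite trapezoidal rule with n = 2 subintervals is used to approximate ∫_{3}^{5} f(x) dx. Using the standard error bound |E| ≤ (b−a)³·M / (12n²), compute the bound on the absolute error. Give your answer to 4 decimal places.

2.2833

|E| ≤ (2)³·13.7 / (12·2²) = 109.6/48 = 2.2833.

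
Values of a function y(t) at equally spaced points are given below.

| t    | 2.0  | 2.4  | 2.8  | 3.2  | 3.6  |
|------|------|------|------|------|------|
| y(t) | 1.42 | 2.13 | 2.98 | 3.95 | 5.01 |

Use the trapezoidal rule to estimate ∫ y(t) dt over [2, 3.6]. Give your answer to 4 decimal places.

4.9100

h = 0.4, n = 4.
(h/2)·[y₀ + 2y₁ + 2y₂ + 2y₃ + y₄] = 0.2·(24.55) = 4.9100.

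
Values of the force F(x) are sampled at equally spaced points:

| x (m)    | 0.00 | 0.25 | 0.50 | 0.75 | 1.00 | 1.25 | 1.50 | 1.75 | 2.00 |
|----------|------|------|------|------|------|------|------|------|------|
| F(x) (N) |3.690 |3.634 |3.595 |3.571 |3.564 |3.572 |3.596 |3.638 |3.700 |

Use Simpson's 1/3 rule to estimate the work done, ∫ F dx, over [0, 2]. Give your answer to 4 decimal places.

7.2133

h = 0.25, n = 8.
(h/3)·[y₀ + 4y₁ + 2y₂ + 4y₃ + 2y₄ + 4y₅ + 2y₆ + 4y₇ + y₈] = 0.083333·(86.560) = 7.2133.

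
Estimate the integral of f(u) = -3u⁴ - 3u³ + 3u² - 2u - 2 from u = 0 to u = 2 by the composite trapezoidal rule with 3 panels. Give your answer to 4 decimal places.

-35.6049

h = (2 − 0)/3 = 0.666667.
Nodes u₀,…,u₃ = 0, 0.666667, 1.333333, 2.
f(u) = -3u⁴ - 3u³ + 3u² - 2u - 2: f₀=-2, f₁=-3.481481, f₂=-15.925926, f₃=-66.
(h/2)·[f₀ + 2f₁ + 2f₂ + f₃] = 0.333333·(-106.814815) = -35.6049.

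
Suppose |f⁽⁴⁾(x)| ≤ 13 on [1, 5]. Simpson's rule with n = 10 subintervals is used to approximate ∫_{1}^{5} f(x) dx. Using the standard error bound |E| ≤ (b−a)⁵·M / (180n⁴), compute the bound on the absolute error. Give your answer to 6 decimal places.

|E| ≤ (4)⁵·13 / (180·10⁴) = 13312/1800000 = 0.007396.

0.007396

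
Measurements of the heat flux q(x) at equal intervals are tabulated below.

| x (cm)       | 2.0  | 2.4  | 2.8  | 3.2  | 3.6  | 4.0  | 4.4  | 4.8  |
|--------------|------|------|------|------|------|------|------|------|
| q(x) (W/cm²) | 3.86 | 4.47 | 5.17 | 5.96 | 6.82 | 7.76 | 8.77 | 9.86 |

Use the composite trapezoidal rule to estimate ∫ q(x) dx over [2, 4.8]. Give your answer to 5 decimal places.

h = 0.4, n = 7.
(h/2)·[y₀ + 2y₁ + 2y₂ + 2y₃ + 2y₄ + 2y₅ + 2y₆ + y₇] = 0.2·(91.62) = 18.32400.

18.32400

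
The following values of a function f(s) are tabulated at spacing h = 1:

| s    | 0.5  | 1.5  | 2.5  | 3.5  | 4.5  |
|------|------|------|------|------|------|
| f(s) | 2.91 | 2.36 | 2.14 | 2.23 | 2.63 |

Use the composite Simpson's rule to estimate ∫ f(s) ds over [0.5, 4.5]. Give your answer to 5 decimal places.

9.39333

h = 1, n = 4.
(h/3)·[y₀ + 4y₁ + 2y₂ + 4y₃ + y₄] = 0.333333·(28.18) = 9.39333.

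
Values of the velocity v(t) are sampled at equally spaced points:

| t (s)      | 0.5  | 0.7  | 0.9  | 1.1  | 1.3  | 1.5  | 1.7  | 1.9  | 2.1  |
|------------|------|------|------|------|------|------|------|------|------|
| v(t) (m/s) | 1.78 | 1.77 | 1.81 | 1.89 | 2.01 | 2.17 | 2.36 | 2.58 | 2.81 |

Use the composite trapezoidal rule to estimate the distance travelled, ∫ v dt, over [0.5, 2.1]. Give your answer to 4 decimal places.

3.3770

h = 0.2, n = 8.
(h/2)·[y₀ + 2y₁ + 2y₂ + 2y₃ + 2y₄ + 2y₅ + 2y₆ + 2y₇ + y₈] = 0.1·(33.77) = 3.3770.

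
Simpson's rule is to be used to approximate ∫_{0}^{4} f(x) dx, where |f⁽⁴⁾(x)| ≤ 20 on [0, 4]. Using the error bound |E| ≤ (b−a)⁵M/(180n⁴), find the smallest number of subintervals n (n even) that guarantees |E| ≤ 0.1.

Need 20480/(180n⁴) ≤ 0.1.
n⁴ ≥ 20480/(180·0.1) = 1137.78 ⇒ n ≥ 5.8078, so the smallest even n is 6. (n must be even for Simpson's rule.)

6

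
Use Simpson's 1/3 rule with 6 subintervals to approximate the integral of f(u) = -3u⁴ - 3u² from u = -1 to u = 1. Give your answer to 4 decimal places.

h = (1 − (-1))/6 = 0.333333.
Nodes u₀,…,u₆ = -1, -0.666667, -0.333333, 0, 0.333333, 0.666667, 1.
f(u) = -3u⁴ - 3u²: f₀=-6, f₁=-1.925926, f₂=-0.370370, f₃=0, f₄=-0.370370, f₅=-1.925926, f₆=-6.
(h/3)·[f₀ + 4f₁ + 2f₂ + 4f₃ + 2f₄ + 4f₅ + f₆] = 0.111111·(-28.888889) = -3.2099.

-3.2099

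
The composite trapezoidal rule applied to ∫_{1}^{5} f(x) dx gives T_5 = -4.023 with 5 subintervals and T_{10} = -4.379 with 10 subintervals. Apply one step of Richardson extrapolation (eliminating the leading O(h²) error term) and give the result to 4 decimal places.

-4.4977

R = (4·T_{10} − T_5) / 3 = (4·(-4.379) − (-4.023))/3 = (-13.493)/3 = -4.4977.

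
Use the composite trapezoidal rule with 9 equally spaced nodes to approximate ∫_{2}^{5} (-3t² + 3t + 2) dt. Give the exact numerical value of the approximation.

-79.7109375

h = (5 − 2)/8 = 0.375.
Nodes t₀,…,t₈ = 2, 2.375, 2.75, 3.125, 3.5, 3.875, 4.25, 4.625, 5.
f(t) = -3t² + 3t + 2: f₀=-4, f₁=-7.796875, f₂=-12.4375, f₃=-17.921875, f₄=-24.25, f₅=-31.421875, f₆=-39.4375, f₇=-48.296875, f₈=-58.
(h/2)·[f₀ + 2f₁ + 2f₂ + 2f₃ + 2f₄ + 2f₅ + 2f₆ + 2f₇ + f₈] = 0.1875·(-425.125) = -79.7109375.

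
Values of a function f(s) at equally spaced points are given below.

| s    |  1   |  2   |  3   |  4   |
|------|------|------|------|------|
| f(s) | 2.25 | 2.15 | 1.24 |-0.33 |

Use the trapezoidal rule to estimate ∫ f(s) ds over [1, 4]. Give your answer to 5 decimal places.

4.35000

h = 1, n = 3.
(h/2)·[y₀ + 2y₁ + 2y₂ + y₃] = 0.5·(8.70) = 4.35000.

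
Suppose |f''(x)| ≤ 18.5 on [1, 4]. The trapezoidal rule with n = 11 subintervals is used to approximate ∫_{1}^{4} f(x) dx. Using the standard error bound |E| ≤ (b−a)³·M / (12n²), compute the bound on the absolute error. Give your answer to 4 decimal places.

|E| ≤ (3)³·18.5 / (12·11²) = 499.5/1452 = 0.3440.

0.3440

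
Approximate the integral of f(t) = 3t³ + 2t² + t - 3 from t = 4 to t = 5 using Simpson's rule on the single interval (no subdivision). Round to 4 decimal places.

S = (b−a)/6 · [f(4) + 4f(4.5) + f(5)] = 0.166667·[225 + 4·315.375 + 427] = 318.9167.

318.9167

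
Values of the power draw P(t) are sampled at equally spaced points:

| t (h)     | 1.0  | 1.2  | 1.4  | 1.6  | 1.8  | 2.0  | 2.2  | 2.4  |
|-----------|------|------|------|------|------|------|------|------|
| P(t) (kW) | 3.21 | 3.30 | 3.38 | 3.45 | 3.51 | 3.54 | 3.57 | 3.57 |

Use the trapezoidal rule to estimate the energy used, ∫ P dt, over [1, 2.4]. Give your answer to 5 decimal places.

4.82800

h = 0.2, n = 7.
(h/2)·[y₀ + 2y₁ + 2y₂ + 2y₃ + 2y₄ + 2y₅ + 2y₆ + y₇] = 0.1·(48.28) = 4.82800.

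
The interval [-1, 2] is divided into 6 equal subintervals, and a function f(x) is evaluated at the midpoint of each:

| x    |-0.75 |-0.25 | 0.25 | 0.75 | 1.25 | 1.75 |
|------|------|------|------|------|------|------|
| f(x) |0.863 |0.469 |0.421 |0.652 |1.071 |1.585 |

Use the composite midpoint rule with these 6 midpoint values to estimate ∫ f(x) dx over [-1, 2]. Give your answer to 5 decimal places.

h = 0.5, n = 6.
h·[y(m₁) + y(m₂) + y(m₃) + y(m₄) + y(m₅) + y(m₆)] = 0.5·(5.061) = 2.53050.

2.53050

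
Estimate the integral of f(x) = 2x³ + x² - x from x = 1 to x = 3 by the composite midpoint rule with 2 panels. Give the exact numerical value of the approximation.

h = (3 − 1)/2 = 1.
Midpoints m₁,…,m₂ = 1.5, 2.5.
f(m₁)=7.5, f(m₂)=35.
h·[f(m₁) + f(m₂)] = 1·(42.5) = 42.5.

42.5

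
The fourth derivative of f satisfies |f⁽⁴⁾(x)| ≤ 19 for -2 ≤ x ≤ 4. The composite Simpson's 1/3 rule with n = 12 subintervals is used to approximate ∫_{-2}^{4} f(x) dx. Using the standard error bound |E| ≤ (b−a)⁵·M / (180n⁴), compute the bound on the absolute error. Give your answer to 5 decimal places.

0.03958

|E| ≤ (6)⁵·19 / (180·12⁴) = 147744/3732480 = 0.03958.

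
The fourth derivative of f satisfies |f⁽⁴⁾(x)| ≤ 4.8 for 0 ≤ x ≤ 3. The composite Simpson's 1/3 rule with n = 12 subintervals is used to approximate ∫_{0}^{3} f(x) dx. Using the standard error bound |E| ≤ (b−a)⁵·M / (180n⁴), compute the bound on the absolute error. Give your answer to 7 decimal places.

0.0003125

|E| ≤ (3)⁵·4.8 / (180·12⁴) = 1166.4/3732480 = 0.0003125.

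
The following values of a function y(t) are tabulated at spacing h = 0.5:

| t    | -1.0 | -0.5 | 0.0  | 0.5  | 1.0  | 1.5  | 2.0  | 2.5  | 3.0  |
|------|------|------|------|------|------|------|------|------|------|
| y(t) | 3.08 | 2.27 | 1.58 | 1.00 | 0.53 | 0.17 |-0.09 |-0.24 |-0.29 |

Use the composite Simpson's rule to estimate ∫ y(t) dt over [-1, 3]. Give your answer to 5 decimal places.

h = 0.5, n = 8.
(h/3)·[y₀ + 4y₁ + 2y₂ + 4y₃ + 2y₄ + 4y₅ + 2y₆ + 4y₇ + y₈] = 0.166667·(19.63) = 3.27167.

3.27167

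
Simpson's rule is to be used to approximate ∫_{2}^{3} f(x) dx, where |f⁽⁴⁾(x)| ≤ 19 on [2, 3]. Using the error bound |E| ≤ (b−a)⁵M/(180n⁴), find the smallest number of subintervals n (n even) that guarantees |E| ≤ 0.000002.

Need 19/(180n⁴) ≤ 0.000002.
n⁴ ≥ 19/(180·0.000002) = 52777.8 ⇒ n ≥ 15.1570, so the smallest even n is 16. (n must be even for Simpson's rule.)

16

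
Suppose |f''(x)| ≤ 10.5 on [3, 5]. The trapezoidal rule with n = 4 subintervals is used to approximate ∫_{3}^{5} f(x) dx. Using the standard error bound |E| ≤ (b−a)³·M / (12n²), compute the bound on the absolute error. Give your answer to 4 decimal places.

|E| ≤ (2)³·10.5 / (12·4²) = 84/192 = 0.4375.

0.4375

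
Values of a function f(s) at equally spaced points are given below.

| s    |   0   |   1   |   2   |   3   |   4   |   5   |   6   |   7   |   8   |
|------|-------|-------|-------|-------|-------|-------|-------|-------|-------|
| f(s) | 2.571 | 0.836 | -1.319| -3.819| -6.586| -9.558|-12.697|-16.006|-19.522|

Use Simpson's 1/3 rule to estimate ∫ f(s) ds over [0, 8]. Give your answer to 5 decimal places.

h = 1, n = 8.
(h/3)·[y₀ + 4y₁ + 2y₂ + 4y₃ + 2y₄ + 4y₅ + 2y₆ + 4y₇ + y₈] = 0.333333·(-172.343) = -57.44767.

-57.44767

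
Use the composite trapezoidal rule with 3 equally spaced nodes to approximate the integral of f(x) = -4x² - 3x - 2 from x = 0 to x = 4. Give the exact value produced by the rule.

h = (4 − 0)/2 = 2.
Nodes x₀,…,x₂ = 0, 2, 4.
f(x) = -4x² - 3x - 2: f₀=-2, f₁=-24, f₂=-78.
(h/2)·[f₀ + 2f₁ + f₂] = 1·(-128) = -128.

-128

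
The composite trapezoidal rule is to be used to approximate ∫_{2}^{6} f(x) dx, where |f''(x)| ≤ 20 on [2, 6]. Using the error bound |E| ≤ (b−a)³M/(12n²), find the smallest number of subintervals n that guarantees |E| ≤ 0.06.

Need 1280/(12n²) ≤ 0.06.
n² ≥ 1280/(12·0.06) = 1777.78 ⇒ n ≥ 42.1637, so the smallest n is 43.

43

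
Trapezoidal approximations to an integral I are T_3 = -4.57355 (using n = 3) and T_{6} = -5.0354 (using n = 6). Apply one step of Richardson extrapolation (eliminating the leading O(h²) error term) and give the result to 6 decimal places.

-5.189350

R = (4·T_{6} − T_3) / 3 = (4·(-5.0354) − (-4.57355))/3 = (-15.56805)/3 = -5.189350.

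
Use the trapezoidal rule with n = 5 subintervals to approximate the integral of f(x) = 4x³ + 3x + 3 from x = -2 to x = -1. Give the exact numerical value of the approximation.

-16.62

h = (-1 − (-2))/5 = 0.2.
Nodes x₀,…,x₅ = -2, -1.8, -1.6, -1.4, -1.2, -1.
f(x) = 4x³ + 3x + 3: f₀=-35, f₁=-25.728, f₂=-18.184, f₃=-12.176, f₄=-7.512, f₅=-4.
(h/2)·[f₀ + 2f₁ + 2f₂ + 2f₃ + 2f₄ + f₅] = 0.1·(-166.2) = -16.62.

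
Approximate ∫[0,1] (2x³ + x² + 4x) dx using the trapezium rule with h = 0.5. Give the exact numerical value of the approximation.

h = (1 − 0)/2 = 0.5.
Nodes x₀,…,x₂ = 0, 0.5, 1.
f(x) = 2x³ + x² + 4x: f₀=0, f₁=2.5, f₂=7.
(h/2)·[f₀ + 2f₁ + f₂] = 0.25·(12) = 3.

3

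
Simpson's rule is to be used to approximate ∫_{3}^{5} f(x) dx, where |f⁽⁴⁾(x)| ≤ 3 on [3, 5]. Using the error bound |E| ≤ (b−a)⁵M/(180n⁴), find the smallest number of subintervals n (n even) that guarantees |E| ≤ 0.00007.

Need 96/(180n⁴) ≤ 0.00007.
n⁴ ≥ 96/(180·0.00007) = 7619.05 ⇒ n ≥ 9.3428, so the smallest even n is 10. (n must be even for Simpson's rule.)

10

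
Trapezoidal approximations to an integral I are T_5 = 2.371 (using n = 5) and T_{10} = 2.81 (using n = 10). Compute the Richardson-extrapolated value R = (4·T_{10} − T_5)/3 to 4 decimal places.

R = (4·T_{10} − T_5) / 3 = (4·2.81 − 2.371)/3 = (8.869)/3 = 2.9563.

2.9563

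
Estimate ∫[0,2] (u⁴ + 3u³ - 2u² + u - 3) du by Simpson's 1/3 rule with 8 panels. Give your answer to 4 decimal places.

9.0677

h = (2 − 0)/8 = 0.25.
Nodes u₀,…,u₈ = 0, 0.25, 0.5, 0.75, 1, 1.25, 1.5, 1.75, 2.
f(u) = u⁴ + 3u³ - 2u² + u - 3: f₀=-3, f₁=-2.82421875, f₂=-2.5625, f₃=-1.79296875, f₄=0, f₅=3.42578125, f₆=9.1875, f₇=18.08203125, f₈=31.
(h/3)·[f₀ + 4f₁ + 2f₂ + 4f₃ + 2f₄ + 4f₅ + 2f₆ + 4f₇ + f₈] = 0.083333·(108.8125) = 9.0677.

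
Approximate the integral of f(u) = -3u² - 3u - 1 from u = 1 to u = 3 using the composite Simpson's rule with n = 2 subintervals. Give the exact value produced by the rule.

h = (3 − 1)/2 = 1.
Nodes u₀,…,u₂ = 1, 2, 3.
f(u) = -3u² - 3u - 1: f₀=-7, f₁=-19, f₂=-37.
(h/3)·[f₀ + 4f₁ + f₂] = 0.333333·(-120) = -40.

-40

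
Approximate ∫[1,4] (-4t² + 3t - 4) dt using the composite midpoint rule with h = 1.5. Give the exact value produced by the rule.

-71.25

h = (4 − 1)/2 = 1.5.
Midpoints m₁,…,m₂ = 1.75, 3.25.
f(m₁)=-11, f(m₂)=-36.5.
h·[f(m₁) + f(m₂)] = 1.5·(-47.5) = -71.25.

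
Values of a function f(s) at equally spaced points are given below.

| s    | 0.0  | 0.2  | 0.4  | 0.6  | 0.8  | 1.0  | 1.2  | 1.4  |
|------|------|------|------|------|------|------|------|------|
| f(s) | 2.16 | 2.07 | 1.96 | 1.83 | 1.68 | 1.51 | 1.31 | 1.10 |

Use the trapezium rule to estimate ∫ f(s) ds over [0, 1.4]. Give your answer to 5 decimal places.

h = 0.2, n = 7.
(h/2)·[y₀ + 2y₁ + 2y₂ + 2y₃ + 2y₄ + 2y₅ + 2y₆ + y₇] = 0.1·(23.98) = 2.39800.

2.39800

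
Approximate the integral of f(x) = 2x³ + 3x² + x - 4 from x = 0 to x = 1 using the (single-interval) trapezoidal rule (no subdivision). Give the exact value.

T = (b−a)/2 · [f(0) + f(1)] = 0.5·[(-4) + 2] = -1.

-1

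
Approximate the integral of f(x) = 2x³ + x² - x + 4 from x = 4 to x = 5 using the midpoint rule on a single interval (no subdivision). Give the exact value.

M = (b−a)·f(4.5) = 1·(202) = 202.

202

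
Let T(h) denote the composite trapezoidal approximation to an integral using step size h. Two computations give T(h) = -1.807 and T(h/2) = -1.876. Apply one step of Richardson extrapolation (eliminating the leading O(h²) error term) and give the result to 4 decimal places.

-1.8990

R = (4·T(h/2) − T(h)) / 3 = (4·(-1.876) − (-1.807))/3 = (-5.697)/3 = -1.8990.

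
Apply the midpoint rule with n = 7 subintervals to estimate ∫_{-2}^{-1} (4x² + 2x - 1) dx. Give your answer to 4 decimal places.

h = (-1 − (-2))/7 = 0.142857.
Midpoints m₁,…,m₇ = -1.928571, -1.785714, -1.642857, -1.5, -1.357143, -1.214286, -1.071429.
f(m₁)=10.020408, f(m₂)=8.183673, f(m₃)=6.510204, f(m₄)=5, f(m₅)=3.653061, f(m₆)=2.469388, f(m₇)=1.448980.
h·[f(m₁) + f(m₂) + f(m₃) + f(m₄) + f(m₅) + f(m₆) + f(m₇)] = 0.142857·(37.285714) = 5.3265.

5.3265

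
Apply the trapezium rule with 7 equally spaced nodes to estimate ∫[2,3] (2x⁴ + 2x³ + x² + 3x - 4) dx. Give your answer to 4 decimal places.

h = (3 − 2)/6 = 0.166667.
Nodes x₀,…,x₆ = 2, 2.166667, 2.333333, 2.5, 2.666667, 2.833333, 3.
f(x) = 2x⁴ + 2x³ + x² + 3x - 4: f₀=54, f₁=71.612654, f₂=93.135802, f₃=119.125, f₄=150.172840, f₅=186.908951, f₆=230.
(h/2)·[f₀ + 2f₁ + 2f₂ + 2f₃ + 2f₄ + 2f₅ + f₆] = 0.083333·(1525.910494) = 127.1592.

127.1592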